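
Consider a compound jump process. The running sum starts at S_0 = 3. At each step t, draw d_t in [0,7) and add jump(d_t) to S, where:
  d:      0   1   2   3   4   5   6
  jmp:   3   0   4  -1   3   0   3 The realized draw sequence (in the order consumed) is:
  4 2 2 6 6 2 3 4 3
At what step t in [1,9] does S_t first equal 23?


t=0: S=3, d=4, jump=3, S_1=6
t=1: S=6, d=2, jump=4, S_2=10
t=2: S=10, d=2, jump=4, S_3=14
t=3: S=14, d=6, jump=3, S_4=17
t=4: S=17, d=6, jump=3, S_5=20
t=5: S=20, d=2, jump=4, S_6=24
t=6: S=24, d=3, jump=-1, S_7=23
t=7: S=23, d=4, jump=3, S_8=26
t=8: S=26, d=3, jump=-1, S_9=25

7


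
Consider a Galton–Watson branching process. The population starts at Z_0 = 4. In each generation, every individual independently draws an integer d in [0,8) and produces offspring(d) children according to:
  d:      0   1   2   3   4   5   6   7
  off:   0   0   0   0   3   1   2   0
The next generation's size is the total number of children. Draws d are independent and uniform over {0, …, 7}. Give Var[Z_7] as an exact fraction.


Outcome values over d=0..7: [0, 0, 0, 0, 3, 1, 2, 0]
Σy = 6, Σy² = 14, M = 8
μ = 6/8 = 3/4,  σ² = 14/8 − (3/4)² = 19/16
V_0 = 0, E_0 = 4
V_1 = 19/16·E_0 + (3/4)²·V_0 = 19/4;  E_1 = 3
V_2 = 19/16·E_1 + (3/4)²·V_1 = 399/64;  E_2 = 9/4
V_3 = 19/16·E_2 + (3/4)²·V_2 = 6327/1024;  E_3 = 27/16
V_4 = 19/16·E_3 + (3/4)²·V_3 = 89775/16384;  E_4 = 81/64
V_5 = 19/16·E_4 + (3/4)²·V_4 = 1201959/262144;  E_5 = 243/256
V_6 = 19/16·E_5 + (3/4)²·V_5 = 15545439/4194304;  E_6 = 729/1024
V_7 = 19/16·E_6 + (3/4)²·V_6 = 196642647/67108864;  E_7 = 2187/4096

196642647/67108864


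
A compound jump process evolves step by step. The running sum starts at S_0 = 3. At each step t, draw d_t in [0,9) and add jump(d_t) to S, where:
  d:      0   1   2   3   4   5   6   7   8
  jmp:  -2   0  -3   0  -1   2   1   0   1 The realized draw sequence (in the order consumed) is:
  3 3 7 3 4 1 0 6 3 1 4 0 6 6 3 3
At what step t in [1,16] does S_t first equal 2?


5

t=0: S=3, d=3, jump=0, S_1=3
t=1: S=3, d=3, jump=0, S_2=3
t=2: S=3, d=7, jump=0, S_3=3
t=3: S=3, d=3, jump=0, S_4=3
t=4: S=3, d=4, jump=-1, S_5=2
t=5: S=2, d=1, jump=0, S_6=2
t=6: S=2, d=0, jump=-2, S_7=0
t=7: S=0, d=6, jump=1, S_8=1
t=8: S=1, d=3, jump=0, S_9=1
t=9: S=1, d=1, jump=0, S_10=1
t=10: S=1, d=4, jump=-1, S_11=0
t=11: S=0, d=0, jump=-2, S_12=-2
t=12: S=-2, d=6, jump=1, S_13=-1
t=13: S=-1, d=6, jump=1, S_14=0
t=14: S=0, d=3, jump=0, S_15=0
t=15: S=0, d=3, jump=0, S_16=0


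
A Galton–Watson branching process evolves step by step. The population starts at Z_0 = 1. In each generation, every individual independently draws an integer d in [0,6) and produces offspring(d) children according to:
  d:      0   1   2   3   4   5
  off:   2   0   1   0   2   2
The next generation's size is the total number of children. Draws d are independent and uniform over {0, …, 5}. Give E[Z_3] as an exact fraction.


Outcome values over d=0..5: [2, 0, 1, 0, 2, 2]
Σy = 7, Σy² = 13, M = 6
μ = 7/6 = 7/6,  σ² = 13/6 − (7/6)² = 29/36
E[Z_0] = 1
E[Z_1] = 7/6·E[Z_0] = 7/6
E[Z_2] = 7/6·E[Z_1] = 49/36
E[Z_3] = 7/6·E[Z_2] = 343/216

343/216


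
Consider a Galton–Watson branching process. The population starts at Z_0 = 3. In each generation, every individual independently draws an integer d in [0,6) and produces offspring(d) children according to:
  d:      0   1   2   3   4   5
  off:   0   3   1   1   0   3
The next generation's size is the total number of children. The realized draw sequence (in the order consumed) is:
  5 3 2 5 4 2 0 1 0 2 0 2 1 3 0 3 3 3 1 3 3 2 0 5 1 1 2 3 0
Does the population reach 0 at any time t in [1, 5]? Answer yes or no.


gen 0: Z_0=3, draws=[5, 3, 2], offspring=[3, 1, 1], Z_1=5
gen 1: Z_1=5, draws=[5, 4, 2, 0, 1], offspring=[3, 0, 1, 0, 3], Z_2=7
gen 2: Z_2=7, draws=[0, 2, 0, 2, 1, 3, 0], offspring=[0, 1, 0, 1, 3, 1, 0], Z_3=6
gen 3: Z_3=6, draws=[3, 3, 3, 1, 3, 3], offspring=[1, 1, 1, 3, 1, 1], Z_4=8
gen 4: Z_4=8, draws=[2, 0, 5, 1, 1, 2, 3, 0], offspring=[1, 0, 3, 3, 3, 1, 1, 0], Z_5=12

no


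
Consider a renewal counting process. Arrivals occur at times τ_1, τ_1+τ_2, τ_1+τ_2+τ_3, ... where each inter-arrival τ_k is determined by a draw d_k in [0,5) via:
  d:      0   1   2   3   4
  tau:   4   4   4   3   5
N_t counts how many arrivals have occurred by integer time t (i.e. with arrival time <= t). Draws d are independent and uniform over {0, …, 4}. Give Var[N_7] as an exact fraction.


Inter-arrival values over d=0..4: [4, 4, 4, 3, 5]
Each d has probability 1/5, so the pmf of τ is: f(3) = 1/5, f(4) = 3/5, f(5) = 1/5
Let p_n(j) = P(N_n = j), with p_0 = [1]. Condition on τ_1: p_n(0) = P(τ > n), and for j >= 1, p_n(j) = Σ_{k<=n} f(k)·p_{n−k}(j−1)
p_1 = [1]  (j = 0)
p_2 = [1]  (j = 0)
p_3 = [4/5, 1/5]  (j = 0..1)
p_4 = [1/5, 4/5]  (j = 0..1)
p_5 = [0, 1]  (j = 0..1)
p_6 = [0, 24/25, 1/25]  (j = 0..2)
p_7 = [0, 18/25, 7/25]  (j = 0..2)
E[N_7] = Σ j·p_7(j) = 32/25;  E[N_7²] = Σ j²·p_7(j) = 46/25
Var[N_7] = 46/25 − (32/25)² = 126/625

126/625


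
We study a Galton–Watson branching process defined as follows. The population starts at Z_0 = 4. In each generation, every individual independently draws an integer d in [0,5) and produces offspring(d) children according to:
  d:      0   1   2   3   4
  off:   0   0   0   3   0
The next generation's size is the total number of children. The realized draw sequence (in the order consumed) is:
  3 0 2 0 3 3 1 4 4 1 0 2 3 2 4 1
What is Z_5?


gen 0: Z_0=4, draws=[3, 0, 2, 0], offspring=[3, 0, 0, 0], Z_1=3
gen 1: Z_1=3, draws=[3, 3, 1], offspring=[3, 3, 0], Z_2=6
gen 2: Z_2=6, draws=[4, 4, 1, 0, 2, 3], offspring=[0, 0, 0, 0, 0, 3], Z_3=3
gen 3: Z_3=3, draws=[2, 4, 1], offspring=[0, 0, 0], Z_4=0
gen 4: Z_4=0, draws=[], offspring=[], Z_5=0

0


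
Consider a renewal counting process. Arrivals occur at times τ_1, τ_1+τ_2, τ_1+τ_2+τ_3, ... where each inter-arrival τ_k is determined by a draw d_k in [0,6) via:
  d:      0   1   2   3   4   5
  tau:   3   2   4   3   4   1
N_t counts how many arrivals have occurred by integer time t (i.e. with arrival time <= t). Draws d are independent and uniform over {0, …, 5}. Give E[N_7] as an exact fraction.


621979/279936

Inter-arrival values over d=0..5: [3, 2, 4, 3, 4, 1]
Each d has probability 1/6, so the pmf of τ is: f(1) = 1/6, f(2) = 1/6, f(3) = 1/3, f(4) = 1/3
Renewal equation for m(n) = E[N_n]: condition on τ_1 = k (if k <= n, one arrival plus a fresh copy on the remaining n−k steps): m(n) = F(n) + Σ_{k<=n} f(k)·m(n−k), where F(n) = P(τ <= n) and m(0) = 0
m(1) = F(1) = 1/6
m(2) = F(2) + f(1)·m(1) = 1/3 + 1/6·1/6 = 13/36
m(3) = F(3) + f(1)·m(2) + f(2)·m(1) = 2/3 + 1/6·13/36 + 1/6·1/6 = 163/216
m(4) = F(4) + f(1)·m(3) + f(2)·m(2) + f(3)·m(1) = 1 + 1/6·163/216 + 1/6·13/36 + 1/3·1/6 = 1609/1296
m(5) = F(5) + f(1)·m(4) + f(2)·m(3) + f(3)·m(2) + f(4)·m(1) = 1 + 1/6·1609/1296 + 1/6·163/216 + 1/3·13/36 + 1/3·1/6 = 11731/7776
m(6) = F(6) + f(1)·m(5) + f(2)·m(4) + f(3)·m(3) + f(4)·m(2) = 1 + 1/6·11731/7776 + 1/6·1609/1296 + 1/3·163/216 + 1/3·13/36 = 85393/46656
m(7) = F(7) + f(1)·m(6) + f(2)·m(5) + f(3)·m(4) + f(4)·m(3) = 1 + 1/6·85393/46656 + 1/6·11731/7776 + 1/3·1609/1296 + 1/3·163/216 = 621979/279936
E[N_7] = m(7) = 621979/279936


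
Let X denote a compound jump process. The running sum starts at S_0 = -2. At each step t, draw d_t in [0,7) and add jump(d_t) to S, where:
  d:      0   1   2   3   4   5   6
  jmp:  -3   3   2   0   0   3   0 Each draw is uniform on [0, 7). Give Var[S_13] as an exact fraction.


2496/49

Outcome values over d=0..6: [-3, 3, 2, 0, 0, 3, 0]
Σy = 5, Σy² = 31, M = 7
μ = 5/7 = 5/7,  σ² = 31/7 − (5/7)² = 192/49
Independent increments: Var[S_13] = 13·σ² = 13·(192/49) = 2496/49


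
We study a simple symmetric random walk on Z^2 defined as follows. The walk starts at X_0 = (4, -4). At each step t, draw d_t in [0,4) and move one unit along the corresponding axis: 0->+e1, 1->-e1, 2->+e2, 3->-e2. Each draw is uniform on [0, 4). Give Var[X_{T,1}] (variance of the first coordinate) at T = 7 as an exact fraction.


7/2

Outcome values over d=0..3: [1, -1, 0, 0]
Σy = 0, Σy² = 2, M = 4
μ = 0/4 = 0,  σ² = 2/4 − (0)² = 1/2
Independent increments: Var[X_7] = 7·σ² = 7·(1/2) = 7/2


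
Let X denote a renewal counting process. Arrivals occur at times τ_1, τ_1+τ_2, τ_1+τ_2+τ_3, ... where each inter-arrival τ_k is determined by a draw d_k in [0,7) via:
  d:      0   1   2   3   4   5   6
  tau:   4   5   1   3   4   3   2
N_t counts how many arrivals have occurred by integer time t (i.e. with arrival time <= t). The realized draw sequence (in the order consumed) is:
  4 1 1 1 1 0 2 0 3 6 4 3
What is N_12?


2

draw d_1=4: τ_1=4, arrival time A_1=4
draw d_2=1: τ_2=5, arrival time A_2=9
draw d_3=1: τ_3=5, arrival time A_3=14
draw d_4=1: τ_4=5, arrival time A_4=19
draw d_5=1: τ_5=5, arrival time A_5=24
draw d_6=0: τ_6=4, arrival time A_6=28
draw d_7=2: τ_7=1, arrival time A_7=29
draw d_8=0: τ_8=4, arrival time A_8=33
draw d_9=3: τ_9=3, arrival time A_9=36
draw d_10=6: τ_10=2, arrival time A_10=38
draw d_11=4: τ_11=4, arrival time A_11=42
draw d_12=3: τ_12=3, arrival time A_12=45
N_t over t=0..12: 0:0 1:0 2:0 3:0 4:1 5:1 6:1 7:1 8:1 9:2 10:2 11:2 12:2


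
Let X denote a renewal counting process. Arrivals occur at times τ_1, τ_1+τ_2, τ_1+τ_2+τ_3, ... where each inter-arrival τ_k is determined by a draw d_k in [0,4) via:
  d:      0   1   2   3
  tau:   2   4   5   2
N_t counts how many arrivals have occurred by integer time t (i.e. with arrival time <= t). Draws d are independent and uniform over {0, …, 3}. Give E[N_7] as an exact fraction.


15/8

Inter-arrival values over d=0..3: [2, 4, 5, 2]
Each d has probability 1/4, so the pmf of τ is: f(2) = 1/2, f(4) = 1/4, f(5) = 1/4
Renewal equation for m(n) = E[N_n]: condition on τ_1 = k (if k <= n, one arrival plus a fresh copy on the remaining n−k steps): m(n) = F(n) + Σ_{k<=n} f(k)·m(n−k), where F(n) = P(τ <= n) and m(0) = 0
m(1) = F(1) = 0
m(2) = F(2) = 1/2
m(3) = F(3) = 1/2
m(4) = F(4) + f(2)·m(2) = 3/4 + 1/2·1/2 = 1
m(5) = F(5) + f(2)·m(3) = 1 + 1/2·1/2 = 5/4
m(6) = F(6) + f(2)·m(4) + f(4)·m(2) = 1 + 1/2·1 + 1/4·1/2 = 13/8
m(7) = F(7) + f(2)·m(5) + f(4)·m(3) + f(5)·m(2) = 1 + 1/2·5/4 + 1/4·1/2 + 1/4·1/2 = 15/8
E[N_7] = m(7) = 15/8


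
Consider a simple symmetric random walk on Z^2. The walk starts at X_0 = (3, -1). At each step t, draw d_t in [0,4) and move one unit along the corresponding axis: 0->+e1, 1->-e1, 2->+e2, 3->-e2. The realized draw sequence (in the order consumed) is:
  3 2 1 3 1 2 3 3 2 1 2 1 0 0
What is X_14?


t=0: X=(3, -1), d=3 → -e2, X_1=(3, -2)
t=1: X=(3, -2), d=2 → +e2, X_2=(3, -1)
t=2: X=(3, -1), d=1 → -e1, X_3=(2, -1)
t=3: X=(2, -1), d=3 → -e2, X_4=(2, -2)
t=4: X=(2, -2), d=1 → -e1, X_5=(1, -2)
t=5: X=(1, -2), d=2 → +e2, X_6=(1, -1)
t=6: X=(1, -1), d=3 → -e2, X_7=(1, -2)
t=7: X=(1, -2), d=3 → -e2, X_8=(1, -3)
t=8: X=(1, -3), d=2 → +e2, X_9=(1, -2)
t=9: X=(1, -2), d=1 → -e1, X_10=(0, -2)
t=10: X=(0, -2), d=2 → +e2, X_11=(0, -1)
t=11: X=(0, -1), d=1 → -e1, X_12=(-1, -1)
t=12: X=(-1, -1), d=0 → +e1, X_13=(0, -1)
t=13: X=(0, -1), d=0 → +e1, X_14=(1, -1)

(1, -1)


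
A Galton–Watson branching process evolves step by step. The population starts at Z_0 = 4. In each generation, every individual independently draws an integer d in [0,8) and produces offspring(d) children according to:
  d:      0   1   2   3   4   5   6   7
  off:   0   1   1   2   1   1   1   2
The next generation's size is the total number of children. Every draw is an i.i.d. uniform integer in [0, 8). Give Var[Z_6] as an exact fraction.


365739526719/17179869184

Outcome values over d=0..7: [0, 1, 1, 2, 1, 1, 1, 2]
Σy = 9, Σy² = 13, M = 8
μ = 9/8 = 9/8,  σ² = 13/8 − (9/8)² = 23/64
V_0 = 0, E_0 = 4
V_1 = 23/64·E_0 + (9/8)²·V_0 = 23/16;  E_1 = 9/2
V_2 = 23/64·E_1 + (9/8)²·V_1 = 3519/1024;  E_2 = 81/16
V_3 = 23/64·E_2 + (9/8)²·V_2 = 404271/65536;  E_3 = 729/128
V_4 = 23/64·E_3 + (9/8)²·V_3 = 41330655/4194304;  E_4 = 6561/1024
V_5 = 23/64·E_4 + (9/8)²·V_4 = 3965881743/268435456;  E_5 = 59049/8192
V_6 = 23/64·E_5 + (9/8)²·V_5 = 365739526719/17179869184;  E_6 = 531441/65536


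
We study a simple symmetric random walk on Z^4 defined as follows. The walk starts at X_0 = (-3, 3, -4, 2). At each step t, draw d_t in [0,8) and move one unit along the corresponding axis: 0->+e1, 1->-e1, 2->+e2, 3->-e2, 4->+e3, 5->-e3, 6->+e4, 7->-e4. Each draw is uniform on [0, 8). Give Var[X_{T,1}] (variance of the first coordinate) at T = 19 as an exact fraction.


19/4

Outcome values over d=0..7: [1, -1, 0, 0, 0, 0, 0, 0]
Σy = 0, Σy² = 2, M = 8
μ = 0/8 = 0,  σ² = 2/8 − (0)² = 1/4
Independent increments: Var[X_19] = 19·σ² = 19·(1/4) = 19/4


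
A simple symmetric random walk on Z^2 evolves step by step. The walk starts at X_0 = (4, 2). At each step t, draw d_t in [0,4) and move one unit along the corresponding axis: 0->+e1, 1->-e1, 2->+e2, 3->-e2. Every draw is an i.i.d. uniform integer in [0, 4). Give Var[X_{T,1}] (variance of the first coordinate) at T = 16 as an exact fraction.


8

Outcome values over d=0..3: [1, -1, 0, 0]
Σy = 0, Σy² = 2, M = 4
μ = 0/4 = 0,  σ² = 2/4 − (0)² = 1/2
Independent increments: Var[X_16] = 16·σ² = 16·(1/2) = 8


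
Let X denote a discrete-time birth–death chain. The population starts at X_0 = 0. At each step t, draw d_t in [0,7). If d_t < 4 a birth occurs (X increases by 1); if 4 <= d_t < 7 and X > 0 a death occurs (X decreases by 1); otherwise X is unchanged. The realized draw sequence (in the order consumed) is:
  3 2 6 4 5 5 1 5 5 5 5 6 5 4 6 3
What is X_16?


t=0: X=0, d=3 → birth, X_1=1
t=1: X=1, d=2 → birth, X_2=2
t=2: X=2, d=6 → death, X_3=1
t=3: X=1, d=4 → death, X_4=0
t=4: X=0, d=5 → hold, X_5=0
t=5: X=0, d=5 → hold, X_6=0
t=6: X=0, d=1 → birth, X_7=1
t=7: X=1, d=5 → death, X_8=0
t=8: X=0, d=5 → hold, X_9=0
t=9: X=0, d=5 → hold, X_10=0
t=10: X=0, d=5 → hold, X_11=0
t=11: X=0, d=6 → hold, X_12=0
t=12: X=0, d=5 → hold, X_13=0
t=13: X=0, d=4 → hold, X_14=0
t=14: X=0, d=6 → hold, X_15=0
t=15: X=0, d=3 → birth, X_16=1

1


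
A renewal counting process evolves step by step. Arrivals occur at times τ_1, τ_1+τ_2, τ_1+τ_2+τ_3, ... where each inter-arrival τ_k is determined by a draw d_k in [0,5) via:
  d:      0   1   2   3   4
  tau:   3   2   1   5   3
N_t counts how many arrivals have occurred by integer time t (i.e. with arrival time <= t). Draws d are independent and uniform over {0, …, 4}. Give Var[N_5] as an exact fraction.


Inter-arrival values over d=0..4: [3, 2, 1, 5, 3]
Each d has probability 1/5, so the pmf of τ is: f(1) = 1/5, f(2) = 1/5, f(3) = 2/5, f(5) = 1/5
Let p_n(j) = P(N_n = j), with p_0 = [1]. Condition on τ_1: p_n(0) = P(τ > n), and for j >= 1, p_n(j) = Σ_{k<=n} f(k)·p_{n−k}(j−1)
p_1 = [4/5, 1/5]  (j = 0..1)
p_2 = [3/5, 9/25, 1/25]  (j = 0..2)
p_3 = [1/5, 17/25, 14/125, 1/125]  (j = 0..3)
p_4 = [1/5, 12/25, 36/125, 19/625, 1/625]  (j = 0..4)
p_5 = [0, 13/25, 47/125, 12/125, 24/3125, 1/3125]  (j = 0..5)
E[N_5] = Σ j·p_5(j) = 4976/3125;  E[N_5²] = Σ j²·p_5(j) = 9434/3125
Var[N_5] = 9434/3125 − (4976/3125)² = 4720674/9765625

4720674/9765625


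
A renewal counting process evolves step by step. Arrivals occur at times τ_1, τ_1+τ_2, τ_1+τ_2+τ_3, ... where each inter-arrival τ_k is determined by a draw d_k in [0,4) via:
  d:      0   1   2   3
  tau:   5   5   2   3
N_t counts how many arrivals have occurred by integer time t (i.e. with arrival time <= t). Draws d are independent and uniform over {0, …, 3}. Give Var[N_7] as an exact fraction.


95/256

Inter-arrival values over d=0..3: [5, 5, 2, 3]
Each d has probability 1/4, so the pmf of τ is: f(2) = 1/4, f(3) = 1/4, f(5) = 1/2
Let p_n(j) = P(N_n = j), with p_0 = [1]. Condition on τ_1: p_n(0) = P(τ > n), and for j >= 1, p_n(j) = Σ_{k<=n} f(k)·p_{n−k}(j−1)
p_1 = [1]  (j = 0)
p_2 = [3/4, 1/4]  (j = 0..1)
p_3 = [1/2, 1/2]  (j = 0..1)
p_4 = [1/2, 7/16, 1/16]  (j = 0..2)
p_5 = [0, 13/16, 3/16]  (j = 0..2)
p_6 = [0, 3/4, 15/64, 1/64]  (j = 0..3)
p_7 = [0, 1/2, 7/16, 1/16]  (j = 0..3)
E[N_7] = Σ j·p_7(j) = 25/16;  E[N_7²] = Σ j²·p_7(j) = 45/16
Var[N_7] = 45/16 − (25/16)² = 95/256


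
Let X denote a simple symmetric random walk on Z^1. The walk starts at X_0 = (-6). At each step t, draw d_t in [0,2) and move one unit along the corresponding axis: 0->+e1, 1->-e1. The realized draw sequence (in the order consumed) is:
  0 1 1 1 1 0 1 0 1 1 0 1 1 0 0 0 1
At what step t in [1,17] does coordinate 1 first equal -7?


3

t=0: X=(-6), d=0 → +e1, X_1=(-5)
t=1: X=(-5), d=1 → -e1, X_2=(-6)
t=2: X=(-6), d=1 → -e1, X_3=(-7)
t=3: X=(-7), d=1 → -e1, X_4=(-8)
t=4: X=(-8), d=1 → -e1, X_5=(-9)
t=5: X=(-9), d=0 → +e1, X_6=(-8)
t=6: X=(-8), d=1 → -e1, X_7=(-9)
t=7: X=(-9), d=0 → +e1, X_8=(-8)
t=8: X=(-8), d=1 → -e1, X_9=(-9)
t=9: X=(-9), d=1 → -e1, X_10=(-10)
t=10: X=(-10), d=0 → +e1, X_11=(-9)
t=11: X=(-9), d=1 → -e1, X_12=(-10)
t=12: X=(-10), d=1 → -e1, X_13=(-11)
t=13: X=(-11), d=0 → +e1, X_14=(-10)
t=14: X=(-10), d=0 → +e1, X_15=(-9)
t=15: X=(-9), d=0 → +e1, X_16=(-8)
t=16: X=(-8), d=1 → -e1, X_17=(-9)


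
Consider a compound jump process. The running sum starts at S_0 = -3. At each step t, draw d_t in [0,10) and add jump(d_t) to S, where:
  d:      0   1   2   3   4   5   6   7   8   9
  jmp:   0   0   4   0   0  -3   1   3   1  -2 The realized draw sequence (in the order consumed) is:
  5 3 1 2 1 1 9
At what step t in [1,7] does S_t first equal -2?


4

t=0: S=-3, d=5, jump=-3, S_1=-6
t=1: S=-6, d=3, jump=0, S_2=-6
t=2: S=-6, d=1, jump=0, S_3=-6
t=3: S=-6, d=2, jump=4, S_4=-2
t=4: S=-2, d=1, jump=0, S_5=-2
t=5: S=-2, d=1, jump=0, S_6=-2
t=6: S=-2, d=9, jump=-2, S_7=-4


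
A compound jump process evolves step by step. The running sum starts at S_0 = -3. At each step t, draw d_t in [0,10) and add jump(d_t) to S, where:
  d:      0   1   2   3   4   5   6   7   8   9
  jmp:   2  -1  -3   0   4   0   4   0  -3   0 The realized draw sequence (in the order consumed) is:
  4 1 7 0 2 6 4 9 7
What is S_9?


t=0: S=-3, d=4, jump=4, S_1=1
t=1: S=1, d=1, jump=-1, S_2=0
t=2: S=0, d=7, jump=0, S_3=0
t=3: S=0, d=0, jump=2, S_4=2
t=4: S=2, d=2, jump=-3, S_5=-1
t=5: S=-1, d=6, jump=4, S_6=3
t=6: S=3, d=4, jump=4, S_7=7
t=7: S=7, d=9, jump=0, S_8=7
t=8: S=7, d=7, jump=0, S_9=7

7


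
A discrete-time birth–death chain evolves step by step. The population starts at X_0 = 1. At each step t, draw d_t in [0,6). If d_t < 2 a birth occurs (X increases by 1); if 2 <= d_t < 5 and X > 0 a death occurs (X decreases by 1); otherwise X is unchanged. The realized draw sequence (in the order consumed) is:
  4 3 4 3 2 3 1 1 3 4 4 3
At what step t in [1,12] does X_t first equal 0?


1

t=0: X=1, d=4 → death, X_1=0
t=1: X=0, d=3 → hold, X_2=0
t=2: X=0, d=4 → hold, X_3=0
t=3: X=0, d=3 → hold, X_4=0
t=4: X=0, d=2 → hold, X_5=0
t=5: X=0, d=3 → hold, X_6=0
t=6: X=0, d=1 → birth, X_7=1
t=7: X=1, d=1 → birth, X_8=2
t=8: X=2, d=3 → death, X_9=1
t=9: X=1, d=4 → death, X_10=0
t=10: X=0, d=4 → hold, X_11=0
t=11: X=0, d=3 → hold, X_12=0


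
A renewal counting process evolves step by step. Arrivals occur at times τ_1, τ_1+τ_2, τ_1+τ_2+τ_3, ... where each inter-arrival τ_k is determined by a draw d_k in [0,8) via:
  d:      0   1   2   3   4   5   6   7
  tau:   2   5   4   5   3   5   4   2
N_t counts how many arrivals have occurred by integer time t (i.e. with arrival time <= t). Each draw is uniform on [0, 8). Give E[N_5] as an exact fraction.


Inter-arrival values over d=0..7: [2, 5, 4, 5, 3, 5, 4, 2]
Each d has probability 1/8, so the pmf of τ is: f(2) = 1/4, f(3) = 1/8, f(4) = 1/4, f(5) = 3/8
Renewal equation for m(n) = E[N_n]: condition on τ_1 = k (if k <= n, one arrival plus a fresh copy on the remaining n−k steps): m(n) = F(n) + Σ_{k<=n} f(k)·m(n−k), where F(n) = P(τ <= n) and m(0) = 0
m(1) = F(1) = 0
m(2) = F(2) = 1/4
m(3) = F(3) = 3/8
m(4) = F(4) + f(2)·m(2) = 5/8 + 1/4·1/4 = 11/16
m(5) = F(5) + f(2)·m(3) + f(3)·m(2) = 1 + 1/4·3/8 + 1/8·1/4 = 9/8
E[N_5] = m(5) = 9/8

9/8


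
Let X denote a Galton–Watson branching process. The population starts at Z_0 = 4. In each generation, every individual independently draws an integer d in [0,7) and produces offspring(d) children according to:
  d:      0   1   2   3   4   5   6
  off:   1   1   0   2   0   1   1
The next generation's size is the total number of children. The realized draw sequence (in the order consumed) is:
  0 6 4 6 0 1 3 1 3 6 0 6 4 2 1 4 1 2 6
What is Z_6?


gen 0: Z_0=4, draws=[0, 6, 4, 6], offspring=[1, 1, 0, 1], Z_1=3
gen 1: Z_1=3, draws=[0, 1, 3], offspring=[1, 1, 2], Z_2=4
gen 2: Z_2=4, draws=[1, 3, 6, 0], offspring=[1, 2, 1, 1], Z_3=5
gen 3: Z_3=5, draws=[6, 4, 2, 1, 4], offspring=[1, 0, 0, 1, 0], Z_4=2
gen 4: Z_4=2, draws=[1, 2], offspring=[1, 0], Z_5=1
gen 5: Z_5=1, draws=[6], offspring=[1], Z_6=1

1


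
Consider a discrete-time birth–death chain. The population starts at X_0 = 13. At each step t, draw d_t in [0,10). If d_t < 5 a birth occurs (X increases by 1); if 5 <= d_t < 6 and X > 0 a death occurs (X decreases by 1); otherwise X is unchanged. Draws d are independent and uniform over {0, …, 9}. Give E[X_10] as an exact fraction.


17

X can drop by at most 1 per step and X_0 = 13 > T = 10, so X_t >= 13 − t >= 3 > 0 for every t <= 10: the floor at 0 (the 'and X > 0' condition) never binds. Hence X_10 = X_0 + Σ_{t<10} Y_t with i.i.d. increments Y_t = y(d_t) ∈ {+1, −1, 0}.
Outcome values over d=0..9: [1, 1, 1, 1, 1, -1, 0, 0, 0, 0]
Σy = 4, Σy² = 6, M = 10
μ = 4/10 = 2/5,  σ² = 6/10 − (2/5)² = 11/25
E[X_10] = 13 + 10·(2/5) = 17


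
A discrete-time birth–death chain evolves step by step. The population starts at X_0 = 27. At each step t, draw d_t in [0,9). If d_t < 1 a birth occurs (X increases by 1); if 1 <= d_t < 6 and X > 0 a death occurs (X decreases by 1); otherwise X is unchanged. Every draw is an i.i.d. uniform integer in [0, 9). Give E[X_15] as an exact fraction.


X can drop by at most 1 per step and X_0 = 27 > T = 15, so X_t >= 27 − t >= 12 > 0 for every t <= 15: the floor at 0 (the 'and X > 0' condition) never binds. Hence X_15 = X_0 + Σ_{t<15} Y_t with i.i.d. increments Y_t = y(d_t) ∈ {+1, −1, 0}.
Outcome values over d=0..8: [1, -1, -1, -1, -1, -1, 0, 0, 0]
Σy = -4, Σy² = 6, M = 9
μ = -4/9 = -4/9,  σ² = 6/9 − (-4/9)² = 38/81
E[X_15] = 27 + 15·(-4/9) = 61/3

61/3


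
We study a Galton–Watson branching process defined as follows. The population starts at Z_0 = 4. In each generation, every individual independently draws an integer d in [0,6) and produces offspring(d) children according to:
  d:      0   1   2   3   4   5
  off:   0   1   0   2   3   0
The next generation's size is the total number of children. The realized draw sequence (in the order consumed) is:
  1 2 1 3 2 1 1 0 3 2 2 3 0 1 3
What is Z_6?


2

gen 0: Z_0=4, draws=[1, 2, 1, 3], offspring=[1, 0, 1, 2], Z_1=4
gen 1: Z_1=4, draws=[2, 1, 1, 0], offspring=[0, 1, 1, 0], Z_2=2
gen 2: Z_2=2, draws=[3, 2], offspring=[2, 0], Z_3=2
gen 3: Z_3=2, draws=[2, 3], offspring=[0, 2], Z_4=2
gen 4: Z_4=2, draws=[0, 1], offspring=[0, 1], Z_5=1
gen 5: Z_5=1, draws=[3], offspring=[2], Z_6=2


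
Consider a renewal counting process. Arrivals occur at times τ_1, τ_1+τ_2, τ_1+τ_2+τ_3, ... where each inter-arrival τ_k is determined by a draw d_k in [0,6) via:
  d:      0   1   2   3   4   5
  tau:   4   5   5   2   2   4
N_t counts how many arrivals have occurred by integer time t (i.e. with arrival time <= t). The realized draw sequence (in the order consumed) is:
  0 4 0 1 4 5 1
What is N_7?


draw d_1=0: τ_1=4, arrival time A_1=4
draw d_2=4: τ_2=2, arrival time A_2=6
draw d_3=0: τ_3=4, arrival time A_3=10
draw d_4=1: τ_4=5, arrival time A_4=15
draw d_5=4: τ_5=2, arrival time A_5=17
draw d_6=5: τ_6=4, arrival time A_6=21
draw d_7=1: τ_7=5, arrival time A_7=26
N_t over t=0..7: 0:0 1:0 2:0 3:0 4:1 5:1 6:2 7:2

2


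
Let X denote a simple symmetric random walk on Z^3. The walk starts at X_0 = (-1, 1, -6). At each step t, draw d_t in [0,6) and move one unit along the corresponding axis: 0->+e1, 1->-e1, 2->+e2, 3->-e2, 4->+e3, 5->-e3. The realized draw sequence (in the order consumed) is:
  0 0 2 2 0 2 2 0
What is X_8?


(3, 5, -6)

t=0: X=(-1, 1, -6), d=0 → +e1, X_1=(0, 1, -6)
t=1: X=(0, 1, -6), d=0 → +e1, X_2=(1, 1, -6)
t=2: X=(1, 1, -6), d=2 → +e2, X_3=(1, 2, -6)
t=3: X=(1, 2, -6), d=2 → +e2, X_4=(1, 3, -6)
t=4: X=(1, 3, -6), d=0 → +e1, X_5=(2, 3, -6)
t=5: X=(2, 3, -6), d=2 → +e2, X_6=(2, 4, -6)
t=6: X=(2, 4, -6), d=2 → +e2, X_7=(2, 5, -6)
t=7: X=(2, 5, -6), d=0 → +e1, X_8=(3, 5, -6)


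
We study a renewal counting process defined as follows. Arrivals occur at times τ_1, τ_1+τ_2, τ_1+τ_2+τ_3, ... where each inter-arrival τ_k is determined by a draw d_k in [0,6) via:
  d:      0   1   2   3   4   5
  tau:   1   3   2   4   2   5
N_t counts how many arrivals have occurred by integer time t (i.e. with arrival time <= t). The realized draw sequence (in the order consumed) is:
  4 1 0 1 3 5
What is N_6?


3

draw d_1=4: τ_1=2, arrival time A_1=2
draw d_2=1: τ_2=3, arrival time A_2=5
draw d_3=0: τ_3=1, arrival time A_3=6
draw d_4=1: τ_4=3, arrival time A_4=9
draw d_5=3: τ_5=4, arrival time A_5=13
draw d_6=5: τ_6=5, arrival time A_6=18
N_t over t=0..6: 0:0 1:0 2:1 3:1 4:1 5:2 6:3


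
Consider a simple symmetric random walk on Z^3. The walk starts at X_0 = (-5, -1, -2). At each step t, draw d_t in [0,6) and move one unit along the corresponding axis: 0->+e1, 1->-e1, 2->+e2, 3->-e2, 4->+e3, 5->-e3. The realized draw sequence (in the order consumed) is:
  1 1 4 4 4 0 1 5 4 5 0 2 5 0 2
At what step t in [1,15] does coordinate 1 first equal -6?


t=0: X=(-5, -1, -2), d=1 → -e1, X_1=(-6, -1, -2)
t=1: X=(-6, -1, -2), d=1 → -e1, X_2=(-7, -1, -2)
t=2: X=(-7, -1, -2), d=4 → +e3, X_3=(-7, -1, -1)
t=3: X=(-7, -1, -1), d=4 → +e3, X_4=(-7, -1, 0)
t=4: X=(-7, -1, 0), d=4 → +e3, X_5=(-7, -1, 1)
t=5: X=(-7, -1, 1), d=0 → +e1, X_6=(-6, -1, 1)
t=6: X=(-6, -1, 1), d=1 → -e1, X_7=(-7, -1, 1)
t=7: X=(-7, -1, 1), d=5 → -e3, X_8=(-7, -1, 0)
t=8: X=(-7, -1, 0), d=4 → +e3, X_9=(-7, -1, 1)
t=9: X=(-7, -1, 1), d=5 → -e3, X_10=(-7, -1, 0)
t=10: X=(-7, -1, 0), d=0 → +e1, X_11=(-6, -1, 0)
t=11: X=(-6, -1, 0), d=2 → +e2, X_12=(-6, 0, 0)
t=12: X=(-6, 0, 0), d=5 → -e3, X_13=(-6, 0, -1)
t=13: X=(-6, 0, -1), d=0 → +e1, X_14=(-5, 0, -1)
t=14: X=(-5, 0, -1), d=2 → +e2, X_15=(-5, 1, -1)

1


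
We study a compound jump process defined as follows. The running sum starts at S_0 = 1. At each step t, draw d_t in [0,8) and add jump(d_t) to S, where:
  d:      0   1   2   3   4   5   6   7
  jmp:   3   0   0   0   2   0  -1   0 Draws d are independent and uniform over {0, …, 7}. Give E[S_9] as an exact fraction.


11/2

Outcome values over d=0..7: [3, 0, 0, 0, 2, 0, -1, 0]
Σy = 4, Σy² = 14, M = 8
μ = 4/8 = 1/2,  σ² = 14/8 − (1/2)² = 3/2
E[S_9] = 1 + 9·(1/2) = 11/2


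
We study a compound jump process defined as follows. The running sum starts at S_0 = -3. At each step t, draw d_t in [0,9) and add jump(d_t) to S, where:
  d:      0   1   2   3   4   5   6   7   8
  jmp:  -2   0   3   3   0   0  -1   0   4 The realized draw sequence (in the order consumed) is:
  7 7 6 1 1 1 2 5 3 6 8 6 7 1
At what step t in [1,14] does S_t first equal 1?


t=0: S=-3, d=7, jump=0, S_1=-3
t=1: S=-3, d=7, jump=0, S_2=-3
t=2: S=-3, d=6, jump=-1, S_3=-4
t=3: S=-4, d=1, jump=0, S_4=-4
t=4: S=-4, d=1, jump=0, S_5=-4
t=5: S=-4, d=1, jump=0, S_6=-4
t=6: S=-4, d=2, jump=3, S_7=-1
t=7: S=-1, d=5, jump=0, S_8=-1
t=8: S=-1, d=3, jump=3, S_9=2
t=9: S=2, d=6, jump=-1, S_10=1
t=10: S=1, d=8, jump=4, S_11=5
t=11: S=5, d=6, jump=-1, S_12=4
t=12: S=4, d=7, jump=0, S_13=4
t=13: S=4, d=1, jump=0, S_14=4

10


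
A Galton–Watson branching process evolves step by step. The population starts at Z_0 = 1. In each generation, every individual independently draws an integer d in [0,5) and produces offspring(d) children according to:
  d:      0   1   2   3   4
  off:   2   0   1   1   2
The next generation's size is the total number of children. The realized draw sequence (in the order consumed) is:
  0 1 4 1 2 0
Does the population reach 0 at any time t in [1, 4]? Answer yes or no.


gen 0: Z_0=1, draws=[0], offspring=[2], Z_1=2
gen 1: Z_1=2, draws=[1, 4], offspring=[0, 2], Z_2=2
gen 2: Z_2=2, draws=[1, 2], offspring=[0, 1], Z_3=1
gen 3: Z_3=1, draws=[0], offspring=[2], Z_4=2

no


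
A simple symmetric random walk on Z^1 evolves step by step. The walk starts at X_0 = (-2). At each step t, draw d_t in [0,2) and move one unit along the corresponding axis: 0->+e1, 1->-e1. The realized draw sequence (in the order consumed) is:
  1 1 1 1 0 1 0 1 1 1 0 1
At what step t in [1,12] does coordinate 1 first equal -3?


1

t=0: X=(-2), d=1 → -e1, X_1=(-3)
t=1: X=(-3), d=1 → -e1, X_2=(-4)
t=2: X=(-4), d=1 → -e1, X_3=(-5)
t=3: X=(-5), d=1 → -e1, X_4=(-6)
t=4: X=(-6), d=0 → +e1, X_5=(-5)
t=5: X=(-5), d=1 → -e1, X_6=(-6)
t=6: X=(-6), d=0 → +e1, X_7=(-5)
t=7: X=(-5), d=1 → -e1, X_8=(-6)
t=8: X=(-6), d=1 → -e1, X_9=(-7)
t=9: X=(-7), d=1 → -e1, X_10=(-8)
t=10: X=(-8), d=0 → +e1, X_11=(-7)
t=11: X=(-7), d=1 → -e1, X_12=(-8)


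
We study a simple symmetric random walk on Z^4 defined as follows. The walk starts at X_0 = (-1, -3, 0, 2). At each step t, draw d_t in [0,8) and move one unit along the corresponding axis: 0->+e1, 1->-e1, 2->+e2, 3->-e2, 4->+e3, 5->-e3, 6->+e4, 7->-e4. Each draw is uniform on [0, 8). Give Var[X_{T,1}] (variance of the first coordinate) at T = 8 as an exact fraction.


Outcome values over d=0..7: [1, -1, 0, 0, 0, 0, 0, 0]
Σy = 0, Σy² = 2, M = 8
μ = 0/8 = 0,  σ² = 2/8 − (0)² = 1/4
Independent increments: Var[X_8] = 8·σ² = 8·(1/4) = 2

2


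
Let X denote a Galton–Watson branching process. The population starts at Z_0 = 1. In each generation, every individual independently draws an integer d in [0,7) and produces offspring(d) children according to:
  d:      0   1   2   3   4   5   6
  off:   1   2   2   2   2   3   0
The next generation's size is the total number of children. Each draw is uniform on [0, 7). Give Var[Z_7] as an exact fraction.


Outcome values over d=0..6: [1, 2, 2, 2, 2, 3, 0]
Σy = 12, Σy² = 26, M = 7
μ = 12/7 = 12/7,  σ² = 26/7 − (12/7)² = 38/49
V_0 = 0, E_0 = 1
V_1 = 38/49·E_0 + (12/7)²·V_0 = 38/49;  E_1 = 12/7
V_2 = 38/49·E_1 + (12/7)²·V_1 = 8664/2401;  E_2 = 144/49
V_3 = 38/49·E_2 + (12/7)²·V_2 = 1515744/117649;  E_3 = 1728/343
V_4 = 38/49·E_3 + (12/7)²·V_3 = 240789888/5764801;  E_4 = 20736/2401
V_5 = 38/49·E_4 + (12/7)²·V_4 = 36565655040/282475249;  E_5 = 248832/16807
V_6 = 38/49·E_5 + (12/7)²·V_5 = 5424374863872/13841287201;  E_6 = 2985984/117649
V_7 = 38/49·E_6 + (12/7)²·V_6 = 794459305598976/678223072849;  E_7 = 35831808/823543

794459305598976/678223072849


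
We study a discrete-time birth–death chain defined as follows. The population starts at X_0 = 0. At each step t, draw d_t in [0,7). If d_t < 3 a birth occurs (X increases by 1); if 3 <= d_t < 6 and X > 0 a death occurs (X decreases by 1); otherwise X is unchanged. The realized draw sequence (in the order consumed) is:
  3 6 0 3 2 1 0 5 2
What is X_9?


t=0: X=0, d=3 → hold, X_1=0
t=1: X=0, d=6 → hold, X_2=0
t=2: X=0, d=0 → birth, X_3=1
t=3: X=1, d=3 → death, X_4=0
t=4: X=0, d=2 → birth, X_5=1
t=5: X=1, d=1 → birth, X_6=2
t=6: X=2, d=0 → birth, X_7=3
t=7: X=3, d=5 → death, X_8=2
t=8: X=2, d=2 → birth, X_9=3

3


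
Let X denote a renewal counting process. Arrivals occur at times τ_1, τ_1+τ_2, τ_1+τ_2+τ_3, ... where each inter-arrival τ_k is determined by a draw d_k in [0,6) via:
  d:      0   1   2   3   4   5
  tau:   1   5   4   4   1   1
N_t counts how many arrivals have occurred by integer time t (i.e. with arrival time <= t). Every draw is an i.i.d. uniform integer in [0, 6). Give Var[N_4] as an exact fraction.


2375/2304

Inter-arrival values over d=0..5: [1, 5, 4, 4, 1, 1]
Each d has probability 1/6, so the pmf of τ is: f(1) = 1/2, f(4) = 1/3, f(5) = 1/6
Let p_n(j) = P(N_n = j), with p_0 = [1]. Condition on τ_1: p_n(0) = P(τ > n), and for j >= 1, p_n(j) = Σ_{k<=n} f(k)·p_{n−k}(j−1)
p_1 = [1/2, 1/2]  (j = 0..1)
p_2 = [1/2, 1/4, 1/4]  (j = 0..2)
p_3 = [1/2, 1/4, 1/8, 1/8]  (j = 0..3)
p_4 = [1/6, 7/12, 1/8, 1/16, 1/16]  (j = 0..4)
E[N_4] = Σ j·p_4(j) = 61/48;  E[N_4²] = Σ j²·p_4(j) = 127/48
Var[N_4] = 127/48 − (61/48)² = 2375/2304


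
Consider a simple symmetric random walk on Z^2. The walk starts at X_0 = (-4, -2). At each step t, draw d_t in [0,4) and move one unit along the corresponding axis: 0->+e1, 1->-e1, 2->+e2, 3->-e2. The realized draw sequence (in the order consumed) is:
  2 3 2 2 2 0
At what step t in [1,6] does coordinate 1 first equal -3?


6

t=0: X=(-4, -2), d=2 → +e2, X_1=(-4, -1)
t=1: X=(-4, -1), d=3 → -e2, X_2=(-4, -2)
t=2: X=(-4, -2), d=2 → +e2, X_3=(-4, -1)
t=3: X=(-4, -1), d=2 → +e2, X_4=(-4, 0)
t=4: X=(-4, 0), d=2 → +e2, X_5=(-4, 1)
t=5: X=(-4, 1), d=0 → +e1, X_6=(-3, 1)


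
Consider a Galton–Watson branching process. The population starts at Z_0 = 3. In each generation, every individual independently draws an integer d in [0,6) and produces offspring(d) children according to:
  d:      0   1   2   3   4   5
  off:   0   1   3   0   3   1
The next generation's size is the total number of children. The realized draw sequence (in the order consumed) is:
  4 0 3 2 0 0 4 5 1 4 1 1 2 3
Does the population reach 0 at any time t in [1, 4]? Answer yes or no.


gen 0: Z_0=3, draws=[4, 0, 3], offspring=[3, 0, 0], Z_1=3
gen 1: Z_1=3, draws=[2, 0, 0], offspring=[3, 0, 0], Z_2=3
gen 2: Z_2=3, draws=[4, 5, 1], offspring=[3, 1, 1], Z_3=5
gen 3: Z_3=5, draws=[4, 1, 1, 2, 3], offspring=[3, 1, 1, 3, 0], Z_4=8

no


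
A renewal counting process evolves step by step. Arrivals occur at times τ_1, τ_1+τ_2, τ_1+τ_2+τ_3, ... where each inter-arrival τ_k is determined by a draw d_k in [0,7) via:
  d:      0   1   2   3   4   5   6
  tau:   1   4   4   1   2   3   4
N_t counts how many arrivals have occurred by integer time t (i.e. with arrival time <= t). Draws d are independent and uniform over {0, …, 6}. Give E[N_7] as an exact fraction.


Inter-arrival values over d=0..6: [1, 4, 4, 1, 2, 3, 4]
Each d has probability 1/7, so the pmf of τ is: f(1) = 2/7, f(2) = 1/7, f(3) = 1/7, f(4) = 3/7
Renewal equation for m(n) = E[N_n]: condition on τ_1 = k (if k <= n, one arrival plus a fresh copy on the remaining n−k steps): m(n) = F(n) + Σ_{k<=n} f(k)·m(n−k), where F(n) = P(τ <= n) and m(0) = 0
m(1) = F(1) = 2/7
m(2) = F(2) + f(1)·m(1) = 3/7 + 2/7·2/7 = 25/49
m(3) = F(3) + f(1)·m(2) + f(2)·m(1) = 4/7 + 2/7·25/49 + 1/7·2/7 = 260/343
m(4) = F(4) + f(1)·m(3) + f(2)·m(2) + f(3)·m(1) = 1 + 2/7·260/343 + 1/7·25/49 + 1/7·2/7 = 3194/2401
m(5) = F(5) + f(1)·m(4) + f(2)·m(3) + f(3)·m(2) + f(4)·m(1) = 1 + 2/7·3194/2401 + 1/7·260/343 + 1/7·25/49 + 3/7·2/7 = 28298/16807
m(6) = F(6) + f(1)·m(5) + f(2)·m(4) + f(3)·m(3) + f(4)·m(2) = 1 + 2/7·28298/16807 + 1/7·3194/2401 + 1/7·260/343 + 3/7·25/49 = 235068/117649
m(7) = F(7) + f(1)·m(6) + f(2)·m(5) + f(3)·m(4) + f(4)·m(3) = 1 + 2/7·235068/117649 + 1/7·28298/16807 + 1/7·3194/2401 + 3/7·260/343 = 1915811/823543
E[N_7] = m(7) = 1915811/823543

1915811/823543


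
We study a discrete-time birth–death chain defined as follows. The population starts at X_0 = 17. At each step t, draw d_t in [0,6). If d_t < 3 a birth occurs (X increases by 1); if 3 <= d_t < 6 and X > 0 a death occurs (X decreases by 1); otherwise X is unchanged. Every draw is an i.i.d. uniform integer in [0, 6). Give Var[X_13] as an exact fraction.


13

X can drop by at most 1 per step and X_0 = 17 > T = 13, so X_t >= 17 − t >= 4 > 0 for every t <= 13: the floor at 0 (the 'and X > 0' condition) never binds. Hence X_13 = X_0 + Σ_{t<13} Y_t with i.i.d. increments Y_t = y(d_t) ∈ {+1, −1, 0}.
Outcome values over d=0..5: [1, 1, 1, -1, -1, -1]
Σy = 0, Σy² = 6, M = 6
μ = 0/6 = 0,  σ² = 6/6 − (0)² = 1
Independent increments: Var[X_13] = 13·σ² = 13·(1) = 13


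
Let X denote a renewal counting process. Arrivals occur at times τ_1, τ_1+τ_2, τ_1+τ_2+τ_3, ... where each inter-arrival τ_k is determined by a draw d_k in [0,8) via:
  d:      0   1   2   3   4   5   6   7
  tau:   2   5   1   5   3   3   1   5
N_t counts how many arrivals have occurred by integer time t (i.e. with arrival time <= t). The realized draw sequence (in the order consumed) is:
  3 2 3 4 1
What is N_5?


draw d_1=3: τ_1=5, arrival time A_1=5
draw d_2=2: τ_2=1, arrival time A_2=6
draw d_3=3: τ_3=5, arrival time A_3=11
draw d_4=4: τ_4=3, arrival time A_4=14
draw d_5=1: τ_5=5, arrival time A_5=19
N_t over t=0..5: 0:0 1:0 2:0 3:0 4:0 5:1

1


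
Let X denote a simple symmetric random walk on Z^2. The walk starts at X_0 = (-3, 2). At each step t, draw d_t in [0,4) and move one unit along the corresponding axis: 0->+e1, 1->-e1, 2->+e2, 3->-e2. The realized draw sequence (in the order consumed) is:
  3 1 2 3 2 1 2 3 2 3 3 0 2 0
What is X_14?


t=0: X=(-3, 2), d=3 → -e2, X_1=(-3, 1)
t=1: X=(-3, 1), d=1 → -e1, X_2=(-4, 1)
t=2: X=(-4, 1), d=2 → +e2, X_3=(-4, 2)
t=3: X=(-4, 2), d=3 → -e2, X_4=(-4, 1)
t=4: X=(-4, 1), d=2 → +e2, X_5=(-4, 2)
t=5: X=(-4, 2), d=1 → -e1, X_6=(-5, 2)
t=6: X=(-5, 2), d=2 → +e2, X_7=(-5, 3)
t=7: X=(-5, 3), d=3 → -e2, X_8=(-5, 2)
t=8: X=(-5, 2), d=2 → +e2, X_9=(-5, 3)
t=9: X=(-5, 3), d=3 → -e2, X_10=(-5, 2)
t=10: X=(-5, 2), d=3 → -e2, X_11=(-5, 1)
t=11: X=(-5, 1), d=0 → +e1, X_12=(-4, 1)
t=12: X=(-4, 1), d=2 → +e2, X_13=(-4, 2)
t=13: X=(-4, 2), d=0 → +e1, X_14=(-3, 2)

(-3, 2)


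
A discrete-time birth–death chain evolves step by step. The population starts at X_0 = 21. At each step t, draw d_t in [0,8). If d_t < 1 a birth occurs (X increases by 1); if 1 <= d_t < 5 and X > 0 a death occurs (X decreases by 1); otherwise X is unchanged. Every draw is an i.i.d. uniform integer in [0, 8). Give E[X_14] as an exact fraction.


X can drop by at most 1 per step and X_0 = 21 > T = 14, so X_t >= 21 − t >= 7 > 0 for every t <= 14: the floor at 0 (the 'and X > 0' condition) never binds. Hence X_14 = X_0 + Σ_{t<14} Y_t with i.i.d. increments Y_t = y(d_t) ∈ {+1, −1, 0}.
Outcome values over d=0..7: [1, -1, -1, -1, -1, 0, 0, 0]
Σy = -3, Σy² = 5, M = 8
μ = -3/8 = -3/8,  σ² = 5/8 − (-3/8)² = 31/64
E[X_14] = 21 + 14·(-3/8) = 63/4

63/4


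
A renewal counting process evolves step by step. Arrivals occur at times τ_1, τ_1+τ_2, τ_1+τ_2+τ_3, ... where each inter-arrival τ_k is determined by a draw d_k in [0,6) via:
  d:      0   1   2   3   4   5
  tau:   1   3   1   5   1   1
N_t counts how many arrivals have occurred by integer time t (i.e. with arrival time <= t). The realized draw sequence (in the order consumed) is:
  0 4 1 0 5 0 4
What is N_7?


draw d_1=0: τ_1=1, arrival time A_1=1
draw d_2=4: τ_2=1, arrival time A_2=2
draw d_3=1: τ_3=3, arrival time A_3=5
draw d_4=0: τ_4=1, arrival time A_4=6
draw d_5=5: τ_5=1, arrival time A_5=7
draw d_6=0: τ_6=1, arrival time A_6=8
draw d_7=4: τ_7=1, arrival time A_7=9
N_t over t=0..7: 0:0 1:1 2:2 3:2 4:2 5:3 6:4 7:5

5


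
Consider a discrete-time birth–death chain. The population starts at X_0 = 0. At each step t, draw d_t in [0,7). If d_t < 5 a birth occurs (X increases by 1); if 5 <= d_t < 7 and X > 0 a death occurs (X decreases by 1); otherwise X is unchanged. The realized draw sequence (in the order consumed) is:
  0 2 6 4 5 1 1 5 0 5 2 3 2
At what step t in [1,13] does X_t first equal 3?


t=0: X=0, d=0 → birth, X_1=1
t=1: X=1, d=2 → birth, X_2=2
t=2: X=2, d=6 → death, X_3=1
t=3: X=1, d=4 → birth, X_4=2
t=4: X=2, d=5 → death, X_5=1
t=5: X=1, d=1 → birth, X_6=2
t=6: X=2, d=1 → birth, X_7=3
t=7: X=3, d=5 → death, X_8=2
t=8: X=2, d=0 → birth, X_9=3
t=9: X=3, d=5 → death, X_10=2
t=10: X=2, d=2 → birth, X_11=3
t=11: X=3, d=3 → birth, X_12=4
t=12: X=4, d=2 → birth, X_13=5

7
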